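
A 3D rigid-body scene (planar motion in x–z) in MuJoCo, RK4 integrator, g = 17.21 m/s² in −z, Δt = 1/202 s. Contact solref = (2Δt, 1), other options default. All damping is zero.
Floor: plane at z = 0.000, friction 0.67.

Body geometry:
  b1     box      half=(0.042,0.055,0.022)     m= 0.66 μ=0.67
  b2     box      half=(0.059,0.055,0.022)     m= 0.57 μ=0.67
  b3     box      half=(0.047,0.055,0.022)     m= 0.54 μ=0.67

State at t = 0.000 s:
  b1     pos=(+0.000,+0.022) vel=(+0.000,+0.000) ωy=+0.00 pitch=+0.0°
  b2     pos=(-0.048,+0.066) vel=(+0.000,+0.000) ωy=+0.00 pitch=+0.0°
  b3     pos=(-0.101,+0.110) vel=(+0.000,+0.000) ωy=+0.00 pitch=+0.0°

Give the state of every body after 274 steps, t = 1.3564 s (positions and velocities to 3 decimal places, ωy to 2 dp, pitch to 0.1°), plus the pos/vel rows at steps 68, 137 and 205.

State at t = 1.3564 s:
  b1     pos=(+0.001,+0.022) vel=(+0.001,+0.000) ωy=+0.00 pitch=+0.0°
  b2     pos=(-0.060,+0.056) vel=(+0.000,-0.001) ωy=+0.02 pitch=-42.9°
  b3     pos=(-0.135,+0.048) vel=(+0.000,+0.000) ωy=+0.01 pitch=-41.8°

Key-timestep trajectory:
   step    t(s)  b1.x    b1.z    b1.vx   b1.vz   b2.x    b2.z    b2.vx   b2.vz   b3.x    b3.z    b3.vx   b3.vz 
     68  0.3366   +0.000  +0.022  +0.001  +0.000   -0.060  +0.057  +0.000  -0.001   -0.135  +0.048  +0.000  +0.000
    137  0.6782   +0.001  +0.022  +0.001  +0.000   -0.060  +0.057  +0.000  -0.001   -0.135  +0.048  +0.000  +0.000
    205  1.0149   +0.001  +0.022  +0.001  +0.000   -0.060  +0.056  +0.000  -0.001   -0.135  +0.048  +0.000  +0.000


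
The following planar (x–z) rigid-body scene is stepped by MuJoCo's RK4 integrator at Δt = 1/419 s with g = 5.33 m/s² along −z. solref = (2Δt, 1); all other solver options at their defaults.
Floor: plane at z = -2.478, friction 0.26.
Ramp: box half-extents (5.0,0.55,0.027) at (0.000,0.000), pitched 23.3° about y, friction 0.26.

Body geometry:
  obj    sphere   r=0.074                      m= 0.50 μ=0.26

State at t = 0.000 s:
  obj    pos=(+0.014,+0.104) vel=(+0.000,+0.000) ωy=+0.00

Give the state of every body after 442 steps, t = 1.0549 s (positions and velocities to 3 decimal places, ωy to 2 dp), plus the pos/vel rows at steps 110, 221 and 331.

State at t = 1.0549 s:
  obj    pos=(+0.784,-0.227) vel=(+1.459,-0.628) ωy=+21.47

Key-timestep trajectory:
   step    t(s)  obj.x    obj.z    obj.vx   obj.vz 
    110  0.2625   +0.062  +0.083  +0.363  -0.156
    221  0.5274   +0.206  +0.021  +0.730  -0.314
    331  0.7900   +0.446  -0.082  +1.093  -0.471


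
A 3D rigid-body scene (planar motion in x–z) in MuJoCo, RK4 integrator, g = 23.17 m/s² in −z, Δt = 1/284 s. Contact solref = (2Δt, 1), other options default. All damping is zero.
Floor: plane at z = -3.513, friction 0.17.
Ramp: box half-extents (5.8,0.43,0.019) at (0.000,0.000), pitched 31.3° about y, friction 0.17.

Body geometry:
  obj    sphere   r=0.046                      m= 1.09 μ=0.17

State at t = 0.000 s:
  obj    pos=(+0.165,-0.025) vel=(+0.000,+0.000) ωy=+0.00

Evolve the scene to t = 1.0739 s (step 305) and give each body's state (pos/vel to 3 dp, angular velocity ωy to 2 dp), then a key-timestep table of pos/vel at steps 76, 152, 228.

State at t = 1.0739 s:
  obj    pos=(+4.443,-2.625) vel=(+7.963,-4.839) ωy=+196.07

Key-timestep trajectory:
   step    t(s)  obj.x    obj.z    obj.vx   obj.vz 
     76  0.2676   +0.432  -0.186  +1.979  -1.229
    152  0.5352   +1.229  -0.671  +3.976  -2.398
    228  0.8028   +2.557  -1.478  +5.954  -3.618


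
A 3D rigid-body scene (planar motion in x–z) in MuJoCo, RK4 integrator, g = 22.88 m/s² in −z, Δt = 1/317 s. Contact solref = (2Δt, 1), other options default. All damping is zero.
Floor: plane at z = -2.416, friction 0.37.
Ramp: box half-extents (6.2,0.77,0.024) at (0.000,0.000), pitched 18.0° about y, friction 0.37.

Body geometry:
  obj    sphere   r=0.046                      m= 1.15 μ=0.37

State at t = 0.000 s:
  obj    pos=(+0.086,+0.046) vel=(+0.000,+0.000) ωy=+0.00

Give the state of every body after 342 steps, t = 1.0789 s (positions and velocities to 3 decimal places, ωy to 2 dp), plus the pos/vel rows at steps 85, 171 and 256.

State at t = 1.0789 s:
  obj    pos=(+2.881,-0.863) vel=(+5.182,-1.684) ωy=+118.44

Key-timestep trajectory:
   step    t(s)  obj.x    obj.z    obj.vx   obj.vz 
     85  0.2681   +0.259  -0.010  +1.288  -0.418
    171  0.5394   +0.785  -0.181  +2.591  -0.842
    256  0.8076   +1.652  -0.463  +3.879  -1.260


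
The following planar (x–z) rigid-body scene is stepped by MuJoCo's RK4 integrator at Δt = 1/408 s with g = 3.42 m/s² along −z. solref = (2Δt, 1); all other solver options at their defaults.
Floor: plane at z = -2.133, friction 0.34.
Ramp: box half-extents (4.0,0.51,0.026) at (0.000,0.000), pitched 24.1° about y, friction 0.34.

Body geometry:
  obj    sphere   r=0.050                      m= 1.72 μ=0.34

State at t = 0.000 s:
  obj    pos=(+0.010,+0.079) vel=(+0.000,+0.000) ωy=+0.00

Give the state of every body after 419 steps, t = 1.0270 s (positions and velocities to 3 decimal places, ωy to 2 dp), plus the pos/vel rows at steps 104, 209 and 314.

State at t = 1.0270 s:
  obj    pos=(+0.490,-0.136) vel=(+0.935,-0.418) ωy=+20.49

Key-timestep trajectory:
   step    t(s)  obj.x    obj.z    obj.vx   obj.vz 
    104  0.2549   +0.040  +0.066  +0.232  -0.104
    209  0.5123   +0.129  +0.025  +0.466  -0.209
    314  0.7696   +0.280  -0.042  +0.701  -0.313


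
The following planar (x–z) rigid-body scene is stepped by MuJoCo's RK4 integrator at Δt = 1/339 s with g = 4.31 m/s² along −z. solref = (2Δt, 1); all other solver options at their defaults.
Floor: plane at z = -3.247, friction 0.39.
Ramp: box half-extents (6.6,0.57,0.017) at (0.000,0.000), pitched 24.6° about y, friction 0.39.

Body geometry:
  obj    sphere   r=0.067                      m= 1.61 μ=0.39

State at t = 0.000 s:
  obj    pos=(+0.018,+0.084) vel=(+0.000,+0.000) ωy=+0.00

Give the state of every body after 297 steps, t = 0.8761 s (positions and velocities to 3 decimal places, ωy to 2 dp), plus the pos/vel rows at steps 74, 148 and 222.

State at t = 0.8761 s:
  obj    pos=(+0.465,-0.121) vel=(+1.021,-0.467) ωy=+16.76

Key-timestep trajectory:
   step    t(s)  obj.x    obj.z    obj.vx   obj.vz 
     74  0.2183   +0.046  +0.071  +0.254  -0.116
    148  0.4366   +0.129  +0.033  +0.509  -0.233
    222  0.6549   +0.268  -0.030  +0.763  -0.349


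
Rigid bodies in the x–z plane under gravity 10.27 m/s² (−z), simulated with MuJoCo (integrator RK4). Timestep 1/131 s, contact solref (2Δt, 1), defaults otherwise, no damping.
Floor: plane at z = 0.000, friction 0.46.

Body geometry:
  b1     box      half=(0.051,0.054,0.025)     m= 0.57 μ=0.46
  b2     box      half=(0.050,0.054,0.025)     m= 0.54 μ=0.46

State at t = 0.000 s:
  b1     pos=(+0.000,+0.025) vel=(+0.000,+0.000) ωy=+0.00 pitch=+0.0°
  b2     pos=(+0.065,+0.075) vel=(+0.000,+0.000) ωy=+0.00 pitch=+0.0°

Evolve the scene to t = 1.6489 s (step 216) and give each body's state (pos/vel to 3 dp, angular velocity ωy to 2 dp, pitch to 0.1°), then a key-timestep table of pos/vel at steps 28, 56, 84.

State at t = 1.6489 s:
  b1     pos=(+0.000,+0.025) vel=(+0.000,+0.000) ωy=+0.00 pitch=+0.0°
  b2     pos=(+0.117,+0.050) vel=(+0.000,+0.000) ωy=+0.00 pitch=+90.0°

Key-timestep trajectory:
   step    t(s)  b1.x    b1.z    b1.vx   b1.vz   b2.x    b2.z    b2.vx   b2.vz 
     28  0.2137   +0.000  +0.025  +0.000  +0.000   +0.093  +0.056  +0.148  +0.015
     56  0.4275   +0.000  +0.025  +0.000  +0.000   +0.126  +0.053  -0.011  -0.001
     84  0.6412   +0.000  +0.025  +0.000  +0.000   +0.119  +0.050  +0.030  +0.036


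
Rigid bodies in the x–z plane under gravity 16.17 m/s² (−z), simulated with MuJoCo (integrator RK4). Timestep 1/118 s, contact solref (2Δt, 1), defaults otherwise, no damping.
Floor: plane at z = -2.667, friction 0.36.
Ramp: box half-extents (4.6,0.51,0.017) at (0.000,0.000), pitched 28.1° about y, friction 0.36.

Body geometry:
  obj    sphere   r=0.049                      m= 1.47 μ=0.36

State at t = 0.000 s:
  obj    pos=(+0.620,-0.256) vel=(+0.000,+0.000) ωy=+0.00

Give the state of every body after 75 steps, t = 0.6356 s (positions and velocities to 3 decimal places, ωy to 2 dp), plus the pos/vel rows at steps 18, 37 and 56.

State at t = 0.6356 s:
  obj    pos=(+1.589,-0.774) vel=(+3.050,-1.629) ωy=+70.54

Key-timestep trajectory:
   step    t(s)  obj.x    obj.z    obj.vx   obj.vz 
     18  0.1525   +0.676  -0.286  +0.732  -0.391
     37  0.3136   +0.856  -0.382  +1.505  -0.803
     56  0.4746   +1.160  -0.545  +2.277  -1.216


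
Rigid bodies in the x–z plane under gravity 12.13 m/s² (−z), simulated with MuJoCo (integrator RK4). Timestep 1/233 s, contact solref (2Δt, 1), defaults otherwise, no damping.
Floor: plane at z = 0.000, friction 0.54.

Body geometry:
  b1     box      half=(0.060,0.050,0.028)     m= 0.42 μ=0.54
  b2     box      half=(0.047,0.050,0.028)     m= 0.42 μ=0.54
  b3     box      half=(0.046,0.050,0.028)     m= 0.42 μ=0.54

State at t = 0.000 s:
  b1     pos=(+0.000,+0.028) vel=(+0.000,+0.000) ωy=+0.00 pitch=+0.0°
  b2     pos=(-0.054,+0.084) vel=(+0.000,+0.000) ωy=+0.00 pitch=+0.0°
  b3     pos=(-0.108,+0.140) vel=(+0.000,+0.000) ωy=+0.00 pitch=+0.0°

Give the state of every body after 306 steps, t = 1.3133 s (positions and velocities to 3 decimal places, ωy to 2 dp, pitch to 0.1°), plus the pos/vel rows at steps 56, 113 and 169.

State at t = 1.3133 s:
  b1     pos=(+0.000,+0.028) vel=(+0.000,+0.000) ωy=+0.00 pitch=+0.0°
  b2     pos=(-0.100,+0.047) vel=(+0.000,+0.000) ωy=+0.00 pitch=-90.0°
  b3     pos=(-0.197,+0.046) vel=(+0.000,+0.000) ωy=+0.00 pitch=-90.0°

Key-timestep trajectory:
   step    t(s)  b1.x    b1.z    b1.vx   b1.vz   b2.x    b2.z    b2.vx   b2.vz   b3.x    b3.z    b3.vx   b3.vz 
     56  0.2403   +0.000  +0.028  +0.000  +0.000   -0.097  +0.047  -0.563  -0.325   -0.185  +0.051  -0.427  -0.105
    113  0.4850   +0.000  +0.028  +0.000  +0.000   -0.130  +0.055  +0.056  +0.003   -0.204  +0.050  +0.055  -0.027
    169  0.7253   +0.000  +0.028  +0.000  +0.000   -0.093  +0.050  -0.019  -0.007   -0.197  +0.046  +0.000  +0.000


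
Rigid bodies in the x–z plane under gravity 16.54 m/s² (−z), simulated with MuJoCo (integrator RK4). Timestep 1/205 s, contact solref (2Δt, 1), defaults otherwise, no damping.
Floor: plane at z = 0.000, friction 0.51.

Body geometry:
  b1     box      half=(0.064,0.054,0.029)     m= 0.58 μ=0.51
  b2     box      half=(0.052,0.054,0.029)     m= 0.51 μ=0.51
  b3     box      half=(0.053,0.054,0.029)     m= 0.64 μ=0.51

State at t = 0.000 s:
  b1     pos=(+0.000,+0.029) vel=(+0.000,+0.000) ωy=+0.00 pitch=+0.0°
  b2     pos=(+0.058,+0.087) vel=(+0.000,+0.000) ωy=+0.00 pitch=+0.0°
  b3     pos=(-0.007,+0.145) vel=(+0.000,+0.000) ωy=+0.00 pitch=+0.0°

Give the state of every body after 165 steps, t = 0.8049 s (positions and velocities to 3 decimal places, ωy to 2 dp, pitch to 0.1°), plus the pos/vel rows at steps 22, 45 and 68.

State at t = 0.8049 s:
  b1     pos=(+0.000,+0.029) vel=(+0.000,+0.000) ωy=+0.00 pitch=+0.0°
  b2     pos=(+0.058,+0.087) vel=(+0.000,+0.000) ωy=+0.00 pitch=+0.0°
  b3     pos=(-0.139,+0.029) vel=(+0.000,+0.000) ωy=+0.00 pitch=+180.0°

Key-timestep trajectory:
   step    t(s)  b1.x    b1.z    b1.vx   b1.vz   b2.x    b2.z    b2.vx   b2.vz   b3.x    b3.z    b3.vx   b3.vz 
     22  0.1073   +0.000  +0.029  +0.000  +0.000   +0.058  +0.087  +0.000  +0.000   -0.023  +0.130  -0.256  -0.425
     45  0.2195   +0.000  +0.029  +0.000  +0.000   +0.058  +0.087  -0.001  +0.000   -0.066  +0.110  -0.486  +0.000
     68  0.3317   +0.000  +0.029  +0.000  +0.000   +0.058  +0.087  +0.000  +0.000   -0.127  +0.053  -0.571  -1.303


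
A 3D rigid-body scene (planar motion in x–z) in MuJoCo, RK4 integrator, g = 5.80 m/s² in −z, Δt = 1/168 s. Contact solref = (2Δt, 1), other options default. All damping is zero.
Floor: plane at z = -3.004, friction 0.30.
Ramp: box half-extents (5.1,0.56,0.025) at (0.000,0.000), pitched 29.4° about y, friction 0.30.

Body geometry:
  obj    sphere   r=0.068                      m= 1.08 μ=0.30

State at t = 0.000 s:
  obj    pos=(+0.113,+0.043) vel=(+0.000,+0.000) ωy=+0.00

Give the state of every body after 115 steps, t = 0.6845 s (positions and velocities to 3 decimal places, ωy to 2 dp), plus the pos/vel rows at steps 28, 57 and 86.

State at t = 0.6845 s:
  obj    pos=(+0.528,-0.191) vel=(+1.213,-0.683) ωy=+20.47

Key-timestep trajectory:
   step    t(s)  obj.x    obj.z    obj.vx   obj.vz 
     28  0.1667   +0.138  +0.029  +0.295  -0.166
     57  0.3393   +0.215  -0.014  +0.601  -0.339
     86  0.5119   +0.345  -0.088  +0.907  -0.511


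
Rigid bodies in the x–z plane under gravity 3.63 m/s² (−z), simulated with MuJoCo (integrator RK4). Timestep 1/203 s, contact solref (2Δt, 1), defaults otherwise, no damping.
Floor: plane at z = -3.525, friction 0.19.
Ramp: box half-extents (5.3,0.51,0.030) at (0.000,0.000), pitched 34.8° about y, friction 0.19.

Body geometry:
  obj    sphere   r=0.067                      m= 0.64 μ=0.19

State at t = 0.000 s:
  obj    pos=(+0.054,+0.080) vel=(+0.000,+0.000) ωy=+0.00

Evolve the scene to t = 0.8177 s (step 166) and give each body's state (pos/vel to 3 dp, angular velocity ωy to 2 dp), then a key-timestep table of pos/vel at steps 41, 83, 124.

State at t = 0.8177 s:
  obj    pos=(+0.470,-0.208) vel=(+1.014,-0.704) ωy=+17.16

Key-timestep trajectory:
   step    t(s)  obj.x    obj.z    obj.vx   obj.vz 
     41  0.2020   +0.080  +0.063  +0.253  -0.173
     83  0.4089   +0.159  +0.008  +0.507  -0.355
    124  0.6108   +0.286  -0.081  +0.757  -0.528


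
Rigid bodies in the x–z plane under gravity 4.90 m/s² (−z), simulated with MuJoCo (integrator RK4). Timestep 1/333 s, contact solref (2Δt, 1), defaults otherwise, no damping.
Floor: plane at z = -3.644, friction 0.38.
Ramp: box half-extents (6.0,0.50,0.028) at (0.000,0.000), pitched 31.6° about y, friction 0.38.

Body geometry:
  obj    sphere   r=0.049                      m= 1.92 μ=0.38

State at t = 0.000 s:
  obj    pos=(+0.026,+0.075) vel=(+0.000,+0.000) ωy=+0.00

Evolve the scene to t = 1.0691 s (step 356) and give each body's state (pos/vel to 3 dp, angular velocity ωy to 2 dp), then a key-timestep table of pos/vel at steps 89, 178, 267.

State at t = 1.0691 s:
  obj    pos=(+0.919,-0.475) vel=(+1.670,-1.027) ωy=+40.01

Key-timestep trajectory:
   step    t(s)  obj.x    obj.z    obj.vx   obj.vz 
     89  0.2673   +0.082  +0.040  +0.418  -0.257
    178  0.5345   +0.249  -0.063  +0.835  -0.514
    267  0.8018   +0.528  -0.234  +1.252  -0.771


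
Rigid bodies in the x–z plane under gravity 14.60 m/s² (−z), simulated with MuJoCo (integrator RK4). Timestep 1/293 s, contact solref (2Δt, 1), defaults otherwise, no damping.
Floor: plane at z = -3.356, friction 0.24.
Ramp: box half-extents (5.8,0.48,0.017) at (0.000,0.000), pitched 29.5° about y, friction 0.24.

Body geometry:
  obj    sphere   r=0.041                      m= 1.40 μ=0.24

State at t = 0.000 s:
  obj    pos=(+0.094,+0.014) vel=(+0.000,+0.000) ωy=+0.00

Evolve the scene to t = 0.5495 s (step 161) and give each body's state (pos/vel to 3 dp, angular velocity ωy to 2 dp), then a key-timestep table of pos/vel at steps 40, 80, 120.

State at t = 0.5495 s:
  obj    pos=(+0.769,-0.368) vel=(+2.456,-1.390) ωy=+68.80

Key-timestep trajectory:
   step    t(s)  obj.x    obj.z    obj.vx   obj.vz 
     40  0.1365   +0.136  -0.010  +0.610  -0.345
     80  0.2730   +0.261  -0.081  +1.221  -0.691
    120  0.4096   +0.469  -0.199  +1.831  -1.036


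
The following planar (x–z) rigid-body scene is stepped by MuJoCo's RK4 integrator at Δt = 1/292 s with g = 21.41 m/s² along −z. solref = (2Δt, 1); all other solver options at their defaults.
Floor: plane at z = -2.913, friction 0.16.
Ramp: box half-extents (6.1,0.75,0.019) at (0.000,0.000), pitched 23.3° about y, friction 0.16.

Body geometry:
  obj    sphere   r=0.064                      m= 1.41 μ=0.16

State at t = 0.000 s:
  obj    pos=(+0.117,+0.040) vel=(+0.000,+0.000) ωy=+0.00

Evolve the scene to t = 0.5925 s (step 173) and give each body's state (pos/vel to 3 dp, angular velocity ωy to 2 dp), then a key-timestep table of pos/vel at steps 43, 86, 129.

State at t = 0.5925 s:
  obj    pos=(+1.092,-0.380) vel=(+3.292,-1.418) ωy=+55.98

Key-timestep trajectory:
   step    t(s)  obj.x    obj.z    obj.vx   obj.vz 
     43  0.1473   +0.177  +0.014  +0.819  -0.353
     86  0.2945   +0.358  -0.064  +1.637  -0.705
    129  0.4418   +0.659  -0.194  +2.455  -1.057


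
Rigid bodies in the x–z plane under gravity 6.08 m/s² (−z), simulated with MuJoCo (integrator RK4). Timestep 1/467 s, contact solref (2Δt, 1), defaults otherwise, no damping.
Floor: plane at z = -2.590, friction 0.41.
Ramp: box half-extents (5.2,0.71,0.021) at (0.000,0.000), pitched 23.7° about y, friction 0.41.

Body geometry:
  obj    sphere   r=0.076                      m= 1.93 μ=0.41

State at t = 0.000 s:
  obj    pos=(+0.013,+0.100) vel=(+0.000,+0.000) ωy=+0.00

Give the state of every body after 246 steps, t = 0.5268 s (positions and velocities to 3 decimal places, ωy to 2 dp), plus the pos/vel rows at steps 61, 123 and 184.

State at t = 0.5268 s:
  obj    pos=(+0.235,+0.003) vel=(+0.842,-0.370) ωy=+12.10

Key-timestep trajectory:
   step    t(s)  obj.x    obj.z    obj.vx   obj.vz 
     61  0.1306   +0.027  +0.094  +0.209  -0.092
    123  0.2634   +0.069  +0.076  +0.421  -0.185
    184  0.3940   +0.137  +0.046  +0.630  -0.276


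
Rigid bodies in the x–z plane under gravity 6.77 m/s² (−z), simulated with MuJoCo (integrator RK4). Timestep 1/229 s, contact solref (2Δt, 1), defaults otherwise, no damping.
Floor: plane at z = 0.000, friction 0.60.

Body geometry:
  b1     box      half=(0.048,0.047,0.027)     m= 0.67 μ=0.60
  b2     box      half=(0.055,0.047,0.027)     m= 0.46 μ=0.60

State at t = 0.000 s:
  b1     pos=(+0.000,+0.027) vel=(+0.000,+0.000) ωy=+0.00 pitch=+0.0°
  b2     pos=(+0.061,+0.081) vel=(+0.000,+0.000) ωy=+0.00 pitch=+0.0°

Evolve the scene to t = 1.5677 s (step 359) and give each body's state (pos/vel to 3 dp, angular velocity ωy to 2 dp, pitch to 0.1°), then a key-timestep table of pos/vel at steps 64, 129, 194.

State at t = 1.5677 s:
  b1     pos=(+0.000,+0.027) vel=(+0.000,+0.000) ωy=+0.00 pitch=+0.0°
  b2     pos=(+0.119,+0.055) vel=(+0.000,+0.000) ωy=+0.00 pitch=+90.0°

Key-timestep trajectory:
   step    t(s)  b1.x    b1.z    b1.vx   b1.vz   b2.x    b2.z    b2.vx   b2.vz 
     64  0.2795   +0.000  +0.027  +0.000  +0.000   +0.093  +0.061  +0.150  -0.001
    129  0.5633   +0.000  +0.027  +0.000  +0.000   +0.131  +0.059  -0.016  -0.004
    194  0.8472   +0.000  +0.027  +0.000  +0.000   +0.119  +0.055  +0.082  +0.033


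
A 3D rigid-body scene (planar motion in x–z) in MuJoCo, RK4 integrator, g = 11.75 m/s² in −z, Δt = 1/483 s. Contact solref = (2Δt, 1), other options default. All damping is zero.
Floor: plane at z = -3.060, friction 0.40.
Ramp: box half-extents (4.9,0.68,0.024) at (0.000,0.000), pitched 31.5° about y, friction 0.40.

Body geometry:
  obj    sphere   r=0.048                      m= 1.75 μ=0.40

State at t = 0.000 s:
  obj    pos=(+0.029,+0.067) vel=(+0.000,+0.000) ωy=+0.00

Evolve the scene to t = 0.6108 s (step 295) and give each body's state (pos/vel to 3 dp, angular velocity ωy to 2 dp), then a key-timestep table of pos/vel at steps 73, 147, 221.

State at t = 0.6108 s:
  obj    pos=(+0.726,-0.361) vel=(+2.284,-1.399) ωy=+55.79

Key-timestep trajectory:
   step    t(s)  obj.x    obj.z    obj.vx   obj.vz 
     73  0.1511   +0.072  +0.041  +0.565  -0.346
    147  0.3043   +0.202  -0.039  +1.138  -0.697
    221  0.4576   +0.420  -0.173  +1.711  -1.048


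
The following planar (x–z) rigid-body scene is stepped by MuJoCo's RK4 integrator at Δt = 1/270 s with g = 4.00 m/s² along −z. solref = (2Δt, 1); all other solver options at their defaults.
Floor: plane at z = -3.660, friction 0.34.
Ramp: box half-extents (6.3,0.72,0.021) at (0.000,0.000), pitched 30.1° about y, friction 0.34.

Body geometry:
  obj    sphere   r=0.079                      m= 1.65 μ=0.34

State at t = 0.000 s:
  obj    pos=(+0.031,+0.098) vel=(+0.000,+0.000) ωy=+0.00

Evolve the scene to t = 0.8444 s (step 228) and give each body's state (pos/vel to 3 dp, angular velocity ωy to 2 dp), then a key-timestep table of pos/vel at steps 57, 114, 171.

State at t = 0.8444 s:
  obj    pos=(+0.473,-0.159) vel=(+1.047,-0.607) ωy=+15.31

Key-timestep trajectory:
   step    t(s)  obj.x    obj.z    obj.vx   obj.vz 
     57  0.2111   +0.059  +0.082  +0.262  -0.152
    114  0.4222   +0.141  +0.034  +0.523  -0.303
    171  0.6333   +0.280  -0.046  +0.785  -0.455


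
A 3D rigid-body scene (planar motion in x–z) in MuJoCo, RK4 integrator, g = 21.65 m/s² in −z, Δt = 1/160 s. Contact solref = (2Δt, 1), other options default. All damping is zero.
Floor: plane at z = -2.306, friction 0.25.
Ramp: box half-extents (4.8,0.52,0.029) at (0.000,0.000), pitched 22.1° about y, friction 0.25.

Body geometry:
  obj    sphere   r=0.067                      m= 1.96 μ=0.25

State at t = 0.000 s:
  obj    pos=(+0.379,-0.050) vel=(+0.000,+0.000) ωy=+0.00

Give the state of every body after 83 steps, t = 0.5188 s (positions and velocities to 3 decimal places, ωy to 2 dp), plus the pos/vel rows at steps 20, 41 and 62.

State at t = 0.5188 s:
  obj    pos=(+1.104,-0.345) vel=(+2.796,-1.136) ωy=+45.03

Key-timestep trajectory:
   step    t(s)  obj.x    obj.z    obj.vx   obj.vz 
     20  0.1250   +0.421  -0.067  +0.674  -0.274
     41  0.2563   +0.556  -0.122  +1.382  -0.561
     62  0.3875   +0.784  -0.215  +2.089  -0.848


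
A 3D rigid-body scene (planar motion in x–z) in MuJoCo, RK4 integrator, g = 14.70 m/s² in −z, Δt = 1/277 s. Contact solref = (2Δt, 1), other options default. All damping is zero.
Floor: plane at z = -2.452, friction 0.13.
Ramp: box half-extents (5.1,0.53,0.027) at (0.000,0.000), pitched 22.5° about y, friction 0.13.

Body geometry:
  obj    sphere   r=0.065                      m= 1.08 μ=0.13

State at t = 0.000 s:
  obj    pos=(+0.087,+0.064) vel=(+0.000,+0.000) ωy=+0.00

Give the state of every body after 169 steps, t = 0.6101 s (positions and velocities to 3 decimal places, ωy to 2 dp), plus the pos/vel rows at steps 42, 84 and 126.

State at t = 0.6101 s:
  obj    pos=(+0.778,-0.223) vel=(+2.265,-0.938) ωy=+37.70

Key-timestep trajectory:
   step    t(s)  obj.x    obj.z    obj.vx   obj.vz 
     42  0.1516   +0.130  +0.046  +0.563  -0.233
     84  0.3032   +0.258  -0.007  +1.126  -0.466
    126  0.4549   +0.471  -0.096  +1.689  -0.700


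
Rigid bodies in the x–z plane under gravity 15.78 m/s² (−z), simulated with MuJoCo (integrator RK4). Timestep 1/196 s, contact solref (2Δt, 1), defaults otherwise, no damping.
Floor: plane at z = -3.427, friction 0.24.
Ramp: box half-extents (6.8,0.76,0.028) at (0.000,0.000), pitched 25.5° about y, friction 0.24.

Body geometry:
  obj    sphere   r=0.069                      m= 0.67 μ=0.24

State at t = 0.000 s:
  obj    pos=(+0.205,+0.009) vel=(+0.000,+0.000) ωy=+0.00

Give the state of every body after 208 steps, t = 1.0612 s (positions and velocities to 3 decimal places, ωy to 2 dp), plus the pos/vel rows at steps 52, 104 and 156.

State at t = 1.0612 s:
  obj    pos=(+2.672,-1.167) vel=(+4.648,-2.217) ωy=+74.62

Key-timestep trajectory:
   step    t(s)  obj.x    obj.z    obj.vx   obj.vz 
     52  0.2653   +0.359  -0.064  +1.162  -0.554
    104  0.5306   +0.822  -0.285  +2.324  -1.109
    156  0.7959   +1.593  -0.652  +3.486  -1.663


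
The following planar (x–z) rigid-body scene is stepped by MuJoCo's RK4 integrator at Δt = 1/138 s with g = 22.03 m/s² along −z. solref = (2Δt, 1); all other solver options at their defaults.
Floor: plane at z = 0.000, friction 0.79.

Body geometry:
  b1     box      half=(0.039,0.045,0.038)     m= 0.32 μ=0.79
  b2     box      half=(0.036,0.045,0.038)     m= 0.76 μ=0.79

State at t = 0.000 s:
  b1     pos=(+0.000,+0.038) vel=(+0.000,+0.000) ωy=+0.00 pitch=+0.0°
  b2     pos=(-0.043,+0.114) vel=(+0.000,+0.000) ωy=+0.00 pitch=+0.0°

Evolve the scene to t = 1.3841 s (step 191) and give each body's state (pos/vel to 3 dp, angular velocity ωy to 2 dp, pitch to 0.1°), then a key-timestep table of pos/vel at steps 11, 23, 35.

State at t = 1.3841 s:
  b1     pos=(+0.000,+0.038) vel=(+0.000,+0.000) ωy=+0.00 pitch=+0.0°
  b2     pos=(-0.091,+0.036) vel=(+0.000,+0.000) ωy=+0.00 pitch=-90.0°

Key-timestep trajectory:
   step    t(s)  b1.x    b1.z    b1.vx   b1.vz   b2.x    b2.z    b2.vx   b2.vz 
     11  0.0797   +0.000  +0.038  +0.002  +0.001   -0.049  +0.112  -0.159  -0.037
     23  0.1667   +0.000  +0.038  +0.001  +0.002   -0.076  +0.088  -0.417  -0.858
     35  0.2536   +0.000  +0.038  +0.000  +0.000   -0.091  +0.034  +0.022  +0.107


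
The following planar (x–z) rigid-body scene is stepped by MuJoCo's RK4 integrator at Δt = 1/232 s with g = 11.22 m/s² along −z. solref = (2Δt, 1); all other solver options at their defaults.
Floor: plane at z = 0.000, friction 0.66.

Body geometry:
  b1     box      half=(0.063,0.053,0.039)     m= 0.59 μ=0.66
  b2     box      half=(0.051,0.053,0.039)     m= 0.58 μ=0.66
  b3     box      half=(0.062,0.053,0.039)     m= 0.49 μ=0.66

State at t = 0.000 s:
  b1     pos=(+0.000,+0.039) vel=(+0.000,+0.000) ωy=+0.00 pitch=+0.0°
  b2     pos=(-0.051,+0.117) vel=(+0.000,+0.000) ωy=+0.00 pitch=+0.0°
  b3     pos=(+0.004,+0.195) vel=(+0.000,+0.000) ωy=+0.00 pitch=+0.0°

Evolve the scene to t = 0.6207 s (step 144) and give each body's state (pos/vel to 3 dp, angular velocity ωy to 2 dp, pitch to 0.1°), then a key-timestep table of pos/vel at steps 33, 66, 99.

State at t = 0.6207 s:
  b1     pos=(+0.000,+0.039) vel=(+0.000,+0.000) ωy=+0.00 pitch=+0.0°
  b2     pos=(-0.051,+0.117) vel=(+0.000,+0.000) ωy=+0.00 pitch=+0.0°
  b3     pos=(+0.156,+0.039) vel=(+0.000,+0.000) ωy=+0.00 pitch=+180.0°

Key-timestep trajectory:
   step    t(s)  b1.x    b1.z    b1.vx   b1.vz   b2.x    b2.z    b2.vx   b2.vz   b3.x    b3.z    b3.vx   b3.vz 
     33  0.1422   +0.000  +0.039  +0.000  +0.000   -0.051  +0.117  +0.000  +0.000   +0.010  +0.194  +0.109  -0.030
     66  0.2845   +0.000  +0.039  +0.000  +0.000   -0.051  +0.117  +0.000  +0.000   +0.040  +0.164  +0.274  -0.651
     99  0.4267   +0.000  +0.039  +0.000  +0.000   -0.051  +0.117  +0.000  +0.000   +0.119  +0.109  +0.621  -0.804


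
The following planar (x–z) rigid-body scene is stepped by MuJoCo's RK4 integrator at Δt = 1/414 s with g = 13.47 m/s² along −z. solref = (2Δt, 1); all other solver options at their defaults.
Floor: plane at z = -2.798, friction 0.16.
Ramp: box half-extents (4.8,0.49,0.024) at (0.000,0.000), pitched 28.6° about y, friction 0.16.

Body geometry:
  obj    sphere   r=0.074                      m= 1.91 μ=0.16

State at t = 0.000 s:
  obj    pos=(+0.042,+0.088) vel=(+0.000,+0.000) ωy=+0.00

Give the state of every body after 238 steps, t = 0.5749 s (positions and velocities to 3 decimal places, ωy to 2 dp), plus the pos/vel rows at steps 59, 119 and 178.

State at t = 0.5749 s:
  obj    pos=(+0.711,-0.276) vel=(+2.325,-1.268) ωy=+35.77

Key-timestep trajectory:
   step    t(s)  obj.x    obj.z    obj.vx   obj.vz 
     59  0.1425   +0.084  +0.066  +0.577  -0.316
    119  0.2874   +0.210  -0.003  +1.163  -0.634
    178  0.4300   +0.417  -0.116  +1.739  -0.948


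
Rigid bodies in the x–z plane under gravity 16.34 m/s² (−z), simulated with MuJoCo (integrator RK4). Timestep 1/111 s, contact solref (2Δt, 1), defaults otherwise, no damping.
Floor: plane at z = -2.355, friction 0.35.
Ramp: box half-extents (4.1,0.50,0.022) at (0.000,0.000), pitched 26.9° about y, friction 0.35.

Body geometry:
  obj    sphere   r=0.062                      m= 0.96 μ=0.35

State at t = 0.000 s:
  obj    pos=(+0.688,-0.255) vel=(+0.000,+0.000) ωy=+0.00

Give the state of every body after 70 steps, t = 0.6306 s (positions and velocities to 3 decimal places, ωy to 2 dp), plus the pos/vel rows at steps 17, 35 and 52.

State at t = 0.6306 s:
  obj    pos=(+1.625,-0.730) vel=(+2.970,-1.507) ωy=+53.69

Key-timestep trajectory:
   step    t(s)  obj.x    obj.z    obj.vx   obj.vz 
     17  0.1532   +0.743  -0.283  +0.722  -0.366
     35  0.3153   +0.922  -0.374  +1.485  -0.753
     52  0.4685   +1.205  -0.517  +2.206  -1.119


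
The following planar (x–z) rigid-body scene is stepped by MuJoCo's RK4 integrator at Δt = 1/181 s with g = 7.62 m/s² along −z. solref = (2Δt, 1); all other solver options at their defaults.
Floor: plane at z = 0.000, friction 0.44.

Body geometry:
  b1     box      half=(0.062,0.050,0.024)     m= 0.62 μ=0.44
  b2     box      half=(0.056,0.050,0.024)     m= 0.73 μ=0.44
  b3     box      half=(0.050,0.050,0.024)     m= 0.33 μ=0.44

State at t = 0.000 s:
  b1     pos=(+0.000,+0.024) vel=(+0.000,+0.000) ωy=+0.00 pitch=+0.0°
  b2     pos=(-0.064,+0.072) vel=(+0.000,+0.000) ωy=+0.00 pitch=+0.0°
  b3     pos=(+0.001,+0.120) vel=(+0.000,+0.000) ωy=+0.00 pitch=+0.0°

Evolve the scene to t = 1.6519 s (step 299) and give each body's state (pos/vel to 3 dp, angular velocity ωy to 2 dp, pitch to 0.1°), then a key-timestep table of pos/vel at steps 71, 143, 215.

State at t = 1.6519 s:
  b1     pos=(+0.000,+0.024) vel=(+0.000,+0.000) ωy=+0.00 pitch=+0.0°
  b2     pos=(-0.121,+0.056) vel=(+0.000,+0.000) ωy=+0.00 pitch=-90.0°
  b3     pos=(+0.129,+0.024) vel=(+0.000,+0.000) ωy=+0.00 pitch=+180.0°

Key-timestep trajectory:
   step    t(s)  b1.x    b1.z    b1.vx   b1.vz   b2.x    b2.z    b2.vx   b2.vz   b3.x    b3.z    b3.vx   b3.vz 
     71  0.3923   +0.000  +0.024  +0.000  +0.000   -0.071  +0.071  -0.080  -0.028   +0.059  +0.098  +0.229  +0.039
    143  0.7901   +0.000  +0.024  +0.000  +0.000   -0.132  +0.059  -0.079  +0.019   +0.129  +0.024  +0.000  +0.000
    215  1.1878   +0.000  +0.024  +0.000  +0.000   -0.119  +0.057  -0.126  -0.047   +0.129  +0.024  +0.000  +0.000


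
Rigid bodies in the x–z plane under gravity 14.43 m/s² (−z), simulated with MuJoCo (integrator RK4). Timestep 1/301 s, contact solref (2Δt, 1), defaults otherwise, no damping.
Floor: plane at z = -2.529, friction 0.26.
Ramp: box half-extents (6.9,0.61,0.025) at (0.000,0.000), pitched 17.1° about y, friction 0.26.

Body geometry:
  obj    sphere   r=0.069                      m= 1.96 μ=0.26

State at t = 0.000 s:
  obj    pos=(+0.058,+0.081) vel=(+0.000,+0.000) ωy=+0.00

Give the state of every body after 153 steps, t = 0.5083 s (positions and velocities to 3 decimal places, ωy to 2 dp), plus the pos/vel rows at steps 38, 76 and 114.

State at t = 0.5083 s:
  obj    pos=(+0.432,-0.035) vel=(+1.472,-0.453) ωy=+22.32

Key-timestep trajectory:
   step    t(s)  obj.x    obj.z    obj.vx   obj.vz 
     38  0.1262   +0.081  +0.073  +0.366  -0.113
     76  0.2525   +0.150  +0.052  +0.731  -0.225
    114  0.3787   +0.266  +0.017  +1.097  -0.338


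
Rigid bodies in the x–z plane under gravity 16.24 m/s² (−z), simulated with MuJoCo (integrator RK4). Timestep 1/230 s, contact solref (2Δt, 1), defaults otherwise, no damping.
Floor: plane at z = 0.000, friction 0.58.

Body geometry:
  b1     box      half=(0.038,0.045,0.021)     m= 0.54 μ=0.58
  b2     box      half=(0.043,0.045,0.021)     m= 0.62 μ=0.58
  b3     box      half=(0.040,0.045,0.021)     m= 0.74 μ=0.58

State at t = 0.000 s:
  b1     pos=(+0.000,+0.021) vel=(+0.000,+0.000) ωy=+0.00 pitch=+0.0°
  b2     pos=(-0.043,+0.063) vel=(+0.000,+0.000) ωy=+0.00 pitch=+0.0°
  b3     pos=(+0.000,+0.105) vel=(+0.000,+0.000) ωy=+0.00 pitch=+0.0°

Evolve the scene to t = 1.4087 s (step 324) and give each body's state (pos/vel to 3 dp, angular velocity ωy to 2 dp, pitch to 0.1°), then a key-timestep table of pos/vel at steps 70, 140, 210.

State at t = 1.4087 s:
  b1     pos=(+0.000,+0.021) vel=(+0.000,+0.000) ωy=+0.00 pitch=+0.0°
  b2     pos=(-0.086,+0.043) vel=(+0.000,+0.000) ωy=+0.00 pitch=-90.0°
  b3     pos=(+0.095,+0.021) vel=(+0.000,+0.000) ωy=+0.00 pitch=+180.0°

Key-timestep trajectory:
   step    t(s)  b1.x    b1.z    b1.vx   b1.vz   b2.x    b2.z    b2.vx   b2.vz   b3.x    b3.z    b3.vx   b3.vz 
     70  0.3043   +0.000  +0.021  +0.000  +0.000   -0.043  +0.063  +0.000  +0.000   +0.002  +0.105  +0.032  -0.003
    140  0.6087   +0.000  +0.021  +0.000  +0.000   -0.068  +0.047  -0.303  +0.014   +0.092  +0.025  +0.514  -1.305
    210  0.9130   +0.000  +0.021  +0.000  +0.000   -0.092  +0.045  +0.213  -0.092   +0.095  +0.021  +0.000  +0.000


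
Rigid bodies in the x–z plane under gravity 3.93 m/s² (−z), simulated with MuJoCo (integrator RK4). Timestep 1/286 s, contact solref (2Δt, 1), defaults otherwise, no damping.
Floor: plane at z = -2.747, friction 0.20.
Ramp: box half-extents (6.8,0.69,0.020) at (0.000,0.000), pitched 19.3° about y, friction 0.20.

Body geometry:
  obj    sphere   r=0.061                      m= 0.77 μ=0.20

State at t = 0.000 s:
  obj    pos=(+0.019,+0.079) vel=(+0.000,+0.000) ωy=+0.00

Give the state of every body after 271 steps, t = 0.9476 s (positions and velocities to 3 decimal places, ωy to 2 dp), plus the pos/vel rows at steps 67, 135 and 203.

State at t = 0.9476 s:
  obj    pos=(+0.412,-0.059) vel=(+0.830,-0.291) ωy=+14.41

Key-timestep trajectory:
   step    t(s)  obj.x    obj.z    obj.vx   obj.vz 
     67  0.2343   +0.043  +0.071  +0.205  -0.072
    135  0.4720   +0.117  +0.045  +0.413  -0.145
    203  0.7098   +0.240  +0.002  +0.622  -0.218


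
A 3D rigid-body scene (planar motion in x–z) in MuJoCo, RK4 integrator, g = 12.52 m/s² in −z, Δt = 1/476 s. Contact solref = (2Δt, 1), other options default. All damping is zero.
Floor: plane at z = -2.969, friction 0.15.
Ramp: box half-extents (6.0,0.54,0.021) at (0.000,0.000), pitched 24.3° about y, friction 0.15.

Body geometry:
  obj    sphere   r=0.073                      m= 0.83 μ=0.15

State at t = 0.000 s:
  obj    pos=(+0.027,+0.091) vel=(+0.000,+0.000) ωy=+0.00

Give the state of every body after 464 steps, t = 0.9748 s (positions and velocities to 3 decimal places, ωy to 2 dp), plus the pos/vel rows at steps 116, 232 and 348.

State at t = 0.9748 s:
  obj    pos=(+1.621,-0.629) vel=(+3.270,-1.476) ωy=+49.14

Key-timestep trajectory:
   step    t(s)  obj.x    obj.z    obj.vx   obj.vz 
    116  0.2437   +0.127  +0.046  +0.818  -0.369
    232  0.4874   +0.425  -0.089  +1.635  -0.738
    348  0.7311   +0.923  -0.314  +2.452  -1.107


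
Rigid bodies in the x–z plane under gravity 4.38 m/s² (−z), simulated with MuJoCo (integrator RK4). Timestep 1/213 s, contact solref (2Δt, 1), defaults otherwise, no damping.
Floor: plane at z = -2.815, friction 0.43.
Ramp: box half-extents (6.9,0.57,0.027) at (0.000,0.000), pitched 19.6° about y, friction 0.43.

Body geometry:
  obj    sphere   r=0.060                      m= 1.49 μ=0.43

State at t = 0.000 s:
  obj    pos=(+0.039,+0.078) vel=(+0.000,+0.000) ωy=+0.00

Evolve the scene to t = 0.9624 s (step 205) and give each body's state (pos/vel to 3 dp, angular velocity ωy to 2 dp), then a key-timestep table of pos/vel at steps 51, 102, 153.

State at t = 0.9624 s:
  obj    pos=(+0.497,-0.085) vel=(+0.952,-0.339) ωy=+16.83

Key-timestep trajectory:
   step    t(s)  obj.x    obj.z    obj.vx   obj.vz 
     51  0.2394   +0.067  +0.068  +0.237  -0.084
    102  0.4789   +0.153  +0.038  +0.473  -0.169
    153  0.7183   +0.294  -0.012  +0.710  -0.253


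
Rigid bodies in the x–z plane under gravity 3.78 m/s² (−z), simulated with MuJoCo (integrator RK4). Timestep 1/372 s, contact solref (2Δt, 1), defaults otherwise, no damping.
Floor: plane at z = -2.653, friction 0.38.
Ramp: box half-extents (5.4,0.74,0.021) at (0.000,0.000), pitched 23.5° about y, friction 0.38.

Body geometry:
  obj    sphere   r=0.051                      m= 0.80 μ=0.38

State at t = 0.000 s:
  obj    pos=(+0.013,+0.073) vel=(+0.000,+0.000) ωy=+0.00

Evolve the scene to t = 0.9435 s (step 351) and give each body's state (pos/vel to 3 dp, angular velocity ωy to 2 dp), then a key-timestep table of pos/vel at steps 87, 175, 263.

State at t = 0.9435 s:
  obj    pos=(+0.453,-0.118) vel=(+0.932,-0.405) ωy=+19.92

Key-timestep trajectory:
   step    t(s)  obj.x    obj.z    obj.vx   obj.vz 
     87  0.2339   +0.040  +0.061  +0.231  -0.100
    175  0.4704   +0.122  +0.025  +0.464  -0.202
    263  0.7070   +0.260  -0.034  +0.698  -0.304


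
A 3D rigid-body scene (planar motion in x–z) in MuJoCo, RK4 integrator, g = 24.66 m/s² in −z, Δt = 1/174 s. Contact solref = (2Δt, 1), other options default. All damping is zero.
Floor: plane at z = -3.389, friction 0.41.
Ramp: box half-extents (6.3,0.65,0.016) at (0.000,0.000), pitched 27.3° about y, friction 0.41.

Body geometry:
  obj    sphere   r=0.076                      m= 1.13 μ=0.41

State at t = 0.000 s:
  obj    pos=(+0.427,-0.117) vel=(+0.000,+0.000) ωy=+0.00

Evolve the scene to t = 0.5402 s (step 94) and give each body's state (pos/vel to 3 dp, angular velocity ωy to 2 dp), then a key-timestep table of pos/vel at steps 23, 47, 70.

State at t = 0.5402 s:
  obj    pos=(+1.475,-0.658) vel=(+3.878,-2.002) ωy=+57.41

Key-timestep trajectory:
   step    t(s)  obj.x    obj.z    obj.vx   obj.vz 
     23  0.1322   +0.490  -0.149  +0.949  -0.490
     47  0.2701   +0.689  -0.252  +1.939  -1.001
     70  0.4023   +1.008  -0.417  +2.888  -1.491


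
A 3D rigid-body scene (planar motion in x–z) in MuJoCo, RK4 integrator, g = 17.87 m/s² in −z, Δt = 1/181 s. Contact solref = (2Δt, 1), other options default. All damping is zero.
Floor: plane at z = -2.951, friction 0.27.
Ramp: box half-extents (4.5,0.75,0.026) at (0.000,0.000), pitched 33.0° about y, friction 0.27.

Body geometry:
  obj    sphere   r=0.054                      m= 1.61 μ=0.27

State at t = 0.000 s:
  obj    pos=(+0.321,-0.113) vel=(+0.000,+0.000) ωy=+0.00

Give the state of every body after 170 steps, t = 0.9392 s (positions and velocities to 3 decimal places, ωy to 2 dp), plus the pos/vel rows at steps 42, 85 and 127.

State at t = 0.9392 s:
  obj    pos=(+2.893,-1.783) vel=(+5.476,-3.556) ωy=+120.88

Key-timestep trajectory:
   step    t(s)  obj.x    obj.z    obj.vx   obj.vz 
     42  0.2320   +0.478  -0.215  +1.353  -0.879
     85  0.4696   +0.964  -0.531  +2.739  -1.778
    127  0.7017   +1.757  -1.045  +4.091  -2.657


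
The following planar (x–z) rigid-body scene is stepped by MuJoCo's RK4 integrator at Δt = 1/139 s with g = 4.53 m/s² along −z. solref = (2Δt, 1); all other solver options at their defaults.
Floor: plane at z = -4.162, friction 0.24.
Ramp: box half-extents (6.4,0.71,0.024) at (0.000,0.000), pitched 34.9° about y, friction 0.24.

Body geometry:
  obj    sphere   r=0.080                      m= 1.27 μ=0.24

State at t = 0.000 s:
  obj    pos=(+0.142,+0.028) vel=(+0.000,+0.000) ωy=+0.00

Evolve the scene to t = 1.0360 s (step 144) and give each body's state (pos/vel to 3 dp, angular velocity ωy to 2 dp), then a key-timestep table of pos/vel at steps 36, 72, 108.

State at t = 1.0360 s:
  obj    pos=(+0.957,-0.541) vel=(+1.573,-1.097) ωy=+23.96

Key-timestep trajectory:
   step    t(s)  obj.x    obj.z    obj.vx   obj.vz 
     36  0.2590   +0.193  -0.008  +0.393  -0.274
     72  0.5180   +0.346  -0.114  +0.787  -0.549
    108  0.7770   +0.600  -0.292  +1.180  -0.823


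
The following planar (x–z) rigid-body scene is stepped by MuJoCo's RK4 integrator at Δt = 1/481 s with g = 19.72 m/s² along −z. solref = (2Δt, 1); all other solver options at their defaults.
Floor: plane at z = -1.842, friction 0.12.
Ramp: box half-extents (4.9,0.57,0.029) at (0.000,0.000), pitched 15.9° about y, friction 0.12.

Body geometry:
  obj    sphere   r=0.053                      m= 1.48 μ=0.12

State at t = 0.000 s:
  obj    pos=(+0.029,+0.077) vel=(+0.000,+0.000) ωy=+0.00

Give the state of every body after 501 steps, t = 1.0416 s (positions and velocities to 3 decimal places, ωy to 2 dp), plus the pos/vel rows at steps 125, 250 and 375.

State at t = 1.0416 s:
  obj    pos=(+2.042,-0.497) vel=(+3.866,-1.101) ωy=+75.83

Key-timestep trajectory:
   step    t(s)  obj.x    obj.z    obj.vx   obj.vz 
    125  0.2599   +0.154  +0.041  +0.965  -0.275
    250  0.5198   +0.530  -0.066  +1.929  -0.550
    375  0.7796   +1.157  -0.244  +2.894  -0.824
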